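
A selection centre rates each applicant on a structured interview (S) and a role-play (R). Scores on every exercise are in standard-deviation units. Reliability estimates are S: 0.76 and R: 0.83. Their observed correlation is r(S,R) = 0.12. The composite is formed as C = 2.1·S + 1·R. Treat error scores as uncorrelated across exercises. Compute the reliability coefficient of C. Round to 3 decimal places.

Var(C) = 2.1² + 1 + 2·[2.1·0.12] = 5.41 + 0.504 = 5.914.
Because errors are independent across components, Cov(Tᵢ,Tⱼ) = Cov(Xᵢ,Xⱼ); the off-diagonal part of the true-score variance is the same as above.
True-score variance = [2.1²·0.76 + 0.83] + 0.504 = 4.1816 + 0.504 = 4.6856.
Reliability = 4.6856 / 5.914 = 0.792.

0.792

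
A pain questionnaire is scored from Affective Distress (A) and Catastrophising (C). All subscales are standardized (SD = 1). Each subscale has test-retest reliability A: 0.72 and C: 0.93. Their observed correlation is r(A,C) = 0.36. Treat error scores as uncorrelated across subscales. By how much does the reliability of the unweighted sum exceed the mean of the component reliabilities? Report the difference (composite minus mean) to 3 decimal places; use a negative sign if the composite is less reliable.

Var(sum) = 2 + 0.72 = 2.72; true-score variance = 1.65 + 0.72 = 2.37; composite reliability = 0.8713.
Mean component reliability = 0.8250.
Difference = 0.8713 − 0.8250 = 0.046.

0.046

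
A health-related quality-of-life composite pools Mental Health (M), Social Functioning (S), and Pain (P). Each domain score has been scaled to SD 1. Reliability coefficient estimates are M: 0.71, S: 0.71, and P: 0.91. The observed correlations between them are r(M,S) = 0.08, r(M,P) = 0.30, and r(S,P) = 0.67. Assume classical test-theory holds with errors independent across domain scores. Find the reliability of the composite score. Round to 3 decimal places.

0.869

Var(M+S+P) = 3 + 2·[0.08 + 0.30 + 0.67] = 3 + 2.1 = 5.1.
Because errors are independent across components, Cov(Tᵢ,Tⱼ) = Cov(Xᵢ,Xⱼ); the off-diagonal part of the true-score variance is the same as above.
True-score variance = [0.71 + 0.71 + 0.91] + 2.1 = 2.33 + 2.1 = 4.43.
Reliability = 4.43 / 5.1 = 0.869.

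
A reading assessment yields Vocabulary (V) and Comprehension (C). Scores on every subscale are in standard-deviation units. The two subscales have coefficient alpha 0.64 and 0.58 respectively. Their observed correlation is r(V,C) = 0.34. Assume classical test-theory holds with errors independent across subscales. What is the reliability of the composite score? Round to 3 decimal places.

0.709

Var(V+C) = 2 + 2·[0.34] = 2 + 0.68 = 2.68.
With uncorrelated errors the cross-covariances are all true-score covariance, so they carry over unchanged; only the diagonal terms shrink to ρᵢσᵢ².
True-score variance = [0.64 + 0.58] + 0.68 = 1.22 + 0.68 = 1.9.
Reliability = 1.9 / 2.68 = 0.709.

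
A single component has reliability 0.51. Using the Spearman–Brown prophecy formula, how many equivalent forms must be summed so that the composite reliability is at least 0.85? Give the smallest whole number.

6

k ≥ ρ*(1−ρ₁)/(ρ₁(1−ρ*)) = 0.85·0.49 / (0.51·0.15) = 5.444.
Smallest integer k = 6.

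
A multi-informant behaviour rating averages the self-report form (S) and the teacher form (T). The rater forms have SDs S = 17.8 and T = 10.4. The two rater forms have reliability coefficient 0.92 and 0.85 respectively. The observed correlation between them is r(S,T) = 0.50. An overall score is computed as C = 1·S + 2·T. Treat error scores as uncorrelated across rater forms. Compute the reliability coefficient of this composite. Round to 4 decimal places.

0.9194

Var(C) = 17.8² + 2²·10.4² + 2·[2·17.8·10.4·0.50] = 749.48 + 370.24 = 1119.72.
With uncorrelated errors the cross-covariances are all true-score covariance, so they carry over unchanged; only the diagonal terms shrink to ρᵢσᵢ².
True-score variance = [17.8²·0.92 + 2²·10.4²·0.85] + 370.24 = 659.237 + 370.24 = 1029.48.
Reliability = 1029.48 / 1119.72 = 0.9194.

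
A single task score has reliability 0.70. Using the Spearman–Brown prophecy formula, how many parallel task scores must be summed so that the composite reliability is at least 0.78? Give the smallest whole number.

k ≥ ρ*(1−ρ₁)/(ρ₁(1−ρ*)) = 0.78·0.30 / (0.70·0.22) = 1.519.
Smallest integer k = 2.

2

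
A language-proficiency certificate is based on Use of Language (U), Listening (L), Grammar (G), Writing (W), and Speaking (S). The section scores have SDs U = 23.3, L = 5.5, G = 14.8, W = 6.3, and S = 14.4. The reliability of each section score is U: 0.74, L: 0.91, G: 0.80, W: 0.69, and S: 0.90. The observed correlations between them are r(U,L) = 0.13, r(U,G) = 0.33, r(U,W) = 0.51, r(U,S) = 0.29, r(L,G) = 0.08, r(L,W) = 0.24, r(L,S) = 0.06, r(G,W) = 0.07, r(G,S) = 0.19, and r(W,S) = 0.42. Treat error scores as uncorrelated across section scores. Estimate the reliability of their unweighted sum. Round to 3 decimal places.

0.881

Var(U+L+G+W+S) = 23.3² + 5.5² + 14.8² + 6.3² + 14.4² + 2·[23.3·5.5·0.13 + 23.3·14.8·0.33 + 23.3·6.3·0.51 + 23.3·14.4·0.29 + 5.5·14.8·0.08 + 5.5·6.3·0.24 + 5.5·14.4·0.06 + 14.8·6.3·0.07 + 14.8·14.4·0.19 + 6.3·14.4·0.42] = 1039.23 + 814.645 = 1853.87.
Because errors are independent across components, Cov(Tᵢ,Tⱼ) = Cov(Xᵢ,Xⱼ); the off-diagonal part of the true-score variance is the same as above.
True-score variance = [23.3²·0.74 + 5.5²·0.91 + 14.8²·0.80 + 6.3²·0.69 + 14.4²·0.90] + 814.645 = 818.508 + 814.645 = 1633.15.
Reliability = 1633.15 / 1853.87 = 0.881.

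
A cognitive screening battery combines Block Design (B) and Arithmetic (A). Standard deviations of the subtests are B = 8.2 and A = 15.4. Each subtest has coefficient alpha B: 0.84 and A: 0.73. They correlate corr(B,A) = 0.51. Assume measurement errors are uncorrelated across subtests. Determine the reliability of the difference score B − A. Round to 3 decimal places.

0.574

Var(B−A) = 8.2² + 15.4² − 2·8.2·15.4·0.51 = 304.4 − 128.806 = 175.594.
Because errors are independent across components, Cov(Tᵢ,Tⱼ) = Cov(Xᵢ,Xⱼ); the off-diagonal part of the true-score variance is the same as above.
True-score variance = [8.2²·0.84 + 15.4²·0.73] − 128.806 = 229.608 − 128.806 = 100.803.
Reliability = 100.803 / 175.594 = 0.574.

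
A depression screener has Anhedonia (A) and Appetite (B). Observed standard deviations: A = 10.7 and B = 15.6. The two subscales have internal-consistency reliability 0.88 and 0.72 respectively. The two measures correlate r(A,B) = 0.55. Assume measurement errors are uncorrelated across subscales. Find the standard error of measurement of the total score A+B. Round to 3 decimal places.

Var(total) = 357.85 + 183.612 = 541.462.
True-score variance = 275.97 + 183.612 = 459.582, so reliability = 0.8488.
Error variance = 541.462 − 459.582 = 81.8796; SEM = √81.8796 = 9.049.

9.049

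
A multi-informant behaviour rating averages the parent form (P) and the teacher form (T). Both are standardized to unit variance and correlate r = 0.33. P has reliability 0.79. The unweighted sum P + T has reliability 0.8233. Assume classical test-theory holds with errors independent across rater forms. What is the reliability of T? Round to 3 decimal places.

Var(P+T) = 2 + 2·0.33 = 2.660.
True-score variance = ρ_P + ρ_T + 2·0.33, so 0.8233 = (0.79 + ρ_T + 0.66) / 2.660.
ρ_T = 0.8233·2.660 − 0.79 − 0.66 = 0.740.

0.740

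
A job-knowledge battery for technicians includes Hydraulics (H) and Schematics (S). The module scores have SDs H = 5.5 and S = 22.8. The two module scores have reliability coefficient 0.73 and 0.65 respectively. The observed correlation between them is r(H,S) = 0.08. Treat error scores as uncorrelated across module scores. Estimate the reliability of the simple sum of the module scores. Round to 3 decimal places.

Var(H+S) = 5.5² + 22.8² + 2·[5.5·22.8·0.08] = 550.09 + 20.064 = 570.154.
With uncorrelated errors the cross-covariances are all true-score covariance, so they carry over unchanged; only the diagonal terms shrink to ρᵢσᵢ².
True-score variance = [5.5²·0.73 + 22.8²·0.65] + 20.064 = 359.978 + 20.064 = 380.043.
Reliability = 380.043 / 570.154 = 0.667.

0.667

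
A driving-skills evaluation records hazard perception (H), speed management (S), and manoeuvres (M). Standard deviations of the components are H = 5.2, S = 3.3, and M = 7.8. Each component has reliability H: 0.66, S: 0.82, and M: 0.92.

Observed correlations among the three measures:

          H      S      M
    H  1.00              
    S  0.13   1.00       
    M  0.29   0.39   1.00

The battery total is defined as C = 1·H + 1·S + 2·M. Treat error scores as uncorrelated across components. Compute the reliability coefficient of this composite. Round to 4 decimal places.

0.9179

Var(C) = 5.2² + 3.3² + 2²·7.8² + 2·[5.2·3.3·0.13 + 2·5.2·7.8·0.29 + 2·3.3·7.8·0.39] = 281.29 + 91.6656 = 372.956.
With uncorrelated errors the cross-covariances are all true-score covariance, so they carry over unchanged; only the diagonal terms shrink to ρᵢσᵢ².
True-score variance = [5.2²·0.66 + 3.3²·0.82 + 2²·7.8²·0.92] + 91.6656 = 250.667 + 91.6656 = 342.333.
Reliability = 342.333 / 372.956 = 0.9179.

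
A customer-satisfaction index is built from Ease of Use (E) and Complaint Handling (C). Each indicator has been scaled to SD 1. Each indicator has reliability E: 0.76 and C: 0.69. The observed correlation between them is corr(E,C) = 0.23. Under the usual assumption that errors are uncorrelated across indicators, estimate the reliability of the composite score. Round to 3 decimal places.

Var(E+C) = 2 + 2·[0.23] = 2 + 0.46 = 2.46.
Because errors are independent across components, Cov(Tᵢ,Tⱼ) = Cov(Xᵢ,Xⱼ); the off-diagonal part of the true-score variance is the same as above.
True-score variance = [0.76 + 0.69] + 0.46 = 1.45 + 0.46 = 1.91.
Reliability = 1.91 / 2.46 = 0.776.

0.776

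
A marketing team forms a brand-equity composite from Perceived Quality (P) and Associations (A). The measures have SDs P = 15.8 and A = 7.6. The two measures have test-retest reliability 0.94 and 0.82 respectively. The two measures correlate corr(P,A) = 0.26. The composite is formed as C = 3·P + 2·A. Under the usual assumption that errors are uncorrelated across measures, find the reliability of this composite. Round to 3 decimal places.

Var(C) = 3²·15.8² + 2²·7.6² + 2·[6·15.8·7.6·0.26] = 2477.8 + 374.65 = 2852.45.
Because errors are independent across components, Cov(Tᵢ,Tⱼ) = Cov(Xᵢ,Xⱼ); the off-diagonal part of the true-score variance is the same as above.
True-score variance = [3²·15.8²·0.94 + 2²·7.6²·0.82] + 374.65 = 2301.41 + 374.65 = 2676.06.
Reliability = 2676.06 / 2852.45 = 0.938.

0.938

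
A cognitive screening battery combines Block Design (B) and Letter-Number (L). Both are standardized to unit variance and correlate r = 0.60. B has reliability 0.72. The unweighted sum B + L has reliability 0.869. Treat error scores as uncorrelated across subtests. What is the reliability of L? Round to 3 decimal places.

Var(B+L) = 2 + 2·0.60 = 3.200.
True-score variance = ρ_B + ρ_L + 2·0.60, so 0.869 = (0.72 + ρ_L + 1.20) / 3.200.
ρ_L = 0.869·3.200 − 0.72 − 1.20 = 0.861.

0.861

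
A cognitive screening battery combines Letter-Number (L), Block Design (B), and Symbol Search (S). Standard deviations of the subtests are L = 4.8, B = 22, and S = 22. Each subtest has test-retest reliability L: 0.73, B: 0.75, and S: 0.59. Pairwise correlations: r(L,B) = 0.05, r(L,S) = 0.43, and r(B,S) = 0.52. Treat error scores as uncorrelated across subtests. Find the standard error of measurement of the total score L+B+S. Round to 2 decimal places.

18.05

Var(total) = 991.04 + 604.736 = 1595.78.
True-score variance = 665.379 + 604.736 = 1270.12, so reliability = 0.7959.
Error variance = 1595.78 − 1270.12 = 325.661; SEM = √325.661 = 18.05.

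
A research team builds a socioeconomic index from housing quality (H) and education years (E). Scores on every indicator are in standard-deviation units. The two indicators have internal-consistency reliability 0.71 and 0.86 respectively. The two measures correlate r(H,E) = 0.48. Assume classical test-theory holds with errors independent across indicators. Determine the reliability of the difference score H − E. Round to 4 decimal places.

0.5865

Var(H−E) = 1 + 1 − 2·0.48 = 2 − 0.96 = 1.04.
Because errors are independent across components, Cov(Tᵢ,Tⱼ) = Cov(Xᵢ,Xⱼ); the off-diagonal part of the true-score variance is the same as above.
True-score variance = [0.71 + 0.86] − 0.96 = 1.57 − 0.96 = 0.61.
Reliability = 0.61 / 1.04 = 0.5865.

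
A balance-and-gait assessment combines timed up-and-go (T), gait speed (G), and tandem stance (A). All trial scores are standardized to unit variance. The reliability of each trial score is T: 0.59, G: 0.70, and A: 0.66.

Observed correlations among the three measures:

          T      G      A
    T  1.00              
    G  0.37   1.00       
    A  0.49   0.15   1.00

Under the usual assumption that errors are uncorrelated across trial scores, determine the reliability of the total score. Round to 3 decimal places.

0.791

Var(T+G+A) = 3 + 2·[0.37 + 0.49 + 0.15] = 3 + 2.02 = 5.02.
Because errors are independent across components, Cov(Tᵢ,Tⱼ) = Cov(Xᵢ,Xⱼ); the off-diagonal part of the true-score variance is the same as above.
True-score variance = [0.59 + 0.70 + 0.66] + 2.02 = 1.95 + 2.02 = 3.97.
Reliability = 3.97 / 5.02 = 0.791.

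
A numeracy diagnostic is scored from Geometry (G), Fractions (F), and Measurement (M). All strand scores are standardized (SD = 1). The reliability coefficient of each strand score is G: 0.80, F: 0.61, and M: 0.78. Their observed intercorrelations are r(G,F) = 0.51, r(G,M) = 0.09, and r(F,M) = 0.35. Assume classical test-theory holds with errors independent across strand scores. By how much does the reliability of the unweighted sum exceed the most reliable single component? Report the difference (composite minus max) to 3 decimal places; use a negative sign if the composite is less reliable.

0.035

Var(sum) = 3 + 1.9 = 4.9; true-score variance = 2.19 + 1.9 = 4.09; composite reliability = 0.8347.
Max component reliability = 0.8000.
Difference = 0.8347 − 0.8000 = 0.035.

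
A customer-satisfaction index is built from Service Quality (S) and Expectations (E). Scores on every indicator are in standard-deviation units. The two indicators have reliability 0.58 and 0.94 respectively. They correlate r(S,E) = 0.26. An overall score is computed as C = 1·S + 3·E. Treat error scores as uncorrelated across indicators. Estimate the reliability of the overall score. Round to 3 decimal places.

0.917

Var(C) = 1 + 3² + 2·[3·0.26] = 10 + 1.56 = 11.56.
Because errors are independent across components, Cov(Tᵢ,Tⱼ) = Cov(Xᵢ,Xⱼ); the off-diagonal part of the true-score variance is the same as above.
True-score variance = [0.58 + 3²·0.94] + 1.56 = 9.04 + 1.56 = 10.6.
Reliability = 10.6 / 11.56 = 0.917.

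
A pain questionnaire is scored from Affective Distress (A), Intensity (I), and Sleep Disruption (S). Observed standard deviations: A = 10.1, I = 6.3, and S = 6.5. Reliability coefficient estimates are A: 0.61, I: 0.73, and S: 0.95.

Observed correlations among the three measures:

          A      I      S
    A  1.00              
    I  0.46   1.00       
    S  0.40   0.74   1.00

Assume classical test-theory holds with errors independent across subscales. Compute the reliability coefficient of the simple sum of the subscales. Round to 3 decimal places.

Var(A+I+S) = 10.1² + 6.3² + 6.5² + 2·[10.1·6.3·0.46 + 10.1·6.5·0.40 + 6.3·6.5·0.74] = 183.95 + 171.666 = 355.616.
Because errors are independent across components, Cov(Tᵢ,Tⱼ) = Cov(Xᵢ,Xⱼ); the off-diagonal part of the true-score variance is the same as above.
True-score variance = [10.1²·0.61 + 6.3²·0.73 + 6.5²·0.95] + 171.666 = 131.337 + 171.666 = 303.003.
Reliability = 303.003 / 355.616 = 0.852.

0.852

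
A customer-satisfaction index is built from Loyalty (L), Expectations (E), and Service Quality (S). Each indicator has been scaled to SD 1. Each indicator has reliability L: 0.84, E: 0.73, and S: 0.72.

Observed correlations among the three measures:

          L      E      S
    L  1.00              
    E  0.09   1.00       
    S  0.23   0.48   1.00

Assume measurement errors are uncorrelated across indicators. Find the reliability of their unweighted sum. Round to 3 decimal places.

Var(L+E+S) = 3 + 2·[0.09 + 0.23 + 0.48] = 3 + 1.6 = 4.6.
Because errors are independent across components, Cov(Tᵢ,Tⱼ) = Cov(Xᵢ,Xⱼ); the off-diagonal part of the true-score variance is the same as above.
True-score variance = [0.84 + 0.73 + 0.72] + 1.6 = 2.29 + 1.6 = 3.89.
Reliability = 3.89 / 4.6 = 0.846.

0.846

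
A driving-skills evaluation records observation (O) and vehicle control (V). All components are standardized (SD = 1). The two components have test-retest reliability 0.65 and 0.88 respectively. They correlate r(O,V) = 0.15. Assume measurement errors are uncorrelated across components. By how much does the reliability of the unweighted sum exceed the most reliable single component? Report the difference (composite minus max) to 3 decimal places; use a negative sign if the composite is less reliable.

Var(sum) = 2 + 0.3 = 2.3; true-score variance = 1.53 + 0.3 = 1.83; composite reliability = 0.7957.
Max component reliability = 0.8800.
Difference = 0.7957 − 0.8800 = -0.084.

-0.084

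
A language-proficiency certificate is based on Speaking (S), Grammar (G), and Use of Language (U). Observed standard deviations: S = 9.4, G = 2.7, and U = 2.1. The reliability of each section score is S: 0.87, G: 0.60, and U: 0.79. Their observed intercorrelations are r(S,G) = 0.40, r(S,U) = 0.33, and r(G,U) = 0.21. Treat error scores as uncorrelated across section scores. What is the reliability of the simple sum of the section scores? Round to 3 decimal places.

Var(S+G+U) = 9.4² + 2.7² + 2.1² + 2·[9.4·2.7·0.40 + 9.4·2.1·0.33 + 2.7·2.1·0.21] = 100.06 + 35.7138 = 135.774.
Because errors are independent across components, Cov(Tᵢ,Tⱼ) = Cov(Xᵢ,Xⱼ); the off-diagonal part of the true-score variance is the same as above.
True-score variance = [9.4²·0.87 + 2.7²·0.60 + 2.1²·0.79] + 35.7138 = 84.7311 + 35.7138 = 120.445.
Reliability = 120.445 / 135.774 = 0.887.

0.887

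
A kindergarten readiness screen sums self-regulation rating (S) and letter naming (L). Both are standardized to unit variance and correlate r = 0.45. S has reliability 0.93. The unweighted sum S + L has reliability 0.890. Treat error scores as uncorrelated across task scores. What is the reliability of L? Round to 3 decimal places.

Var(S+L) = 2 + 2·0.45 = 2.900.
True-score variance = ρ_S + ρ_L + 2·0.45, so 0.890 = (0.93 + ρ_L + 0.90) / 2.900.
ρ_L = 0.890·2.900 − 0.93 − 0.90 = 0.751.

0.751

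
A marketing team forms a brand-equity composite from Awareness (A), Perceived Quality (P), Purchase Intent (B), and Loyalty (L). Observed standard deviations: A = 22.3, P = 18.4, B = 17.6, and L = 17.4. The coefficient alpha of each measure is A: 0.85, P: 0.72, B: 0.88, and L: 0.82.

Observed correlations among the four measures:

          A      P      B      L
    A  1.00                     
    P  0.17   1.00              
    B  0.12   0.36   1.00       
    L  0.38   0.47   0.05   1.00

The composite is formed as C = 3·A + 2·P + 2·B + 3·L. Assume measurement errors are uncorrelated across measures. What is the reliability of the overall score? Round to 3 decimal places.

Var(C) = 3²·22.3² + 2²·18.4² + 2²·17.6² + 3²·17.4² + 2·[6·22.3·18.4·0.17 + 6·22.3·17.6·0.12 + 9·22.3·17.4·0.38 + 4·18.4·17.6·0.36 + 6·18.4·17.4·0.47 + 6·17.6·17.4·0.05] = 9793.73 + 6978.39 = 16772.1.
With uncorrelated errors the cross-covariances are all true-score covariance, so they carry over unchanged; only the diagonal terms shrink to ρᵢσᵢ².
True-score variance = [3²·22.3²·0.85 + 2²·18.4²·0.72 + 2²·17.6²·0.88 + 3²·17.4²·0.82] + 6978.39 = 8104.05 + 6978.39 = 15082.4.
Reliability = 15082.4 / 16772.1 = 0.899.

0.899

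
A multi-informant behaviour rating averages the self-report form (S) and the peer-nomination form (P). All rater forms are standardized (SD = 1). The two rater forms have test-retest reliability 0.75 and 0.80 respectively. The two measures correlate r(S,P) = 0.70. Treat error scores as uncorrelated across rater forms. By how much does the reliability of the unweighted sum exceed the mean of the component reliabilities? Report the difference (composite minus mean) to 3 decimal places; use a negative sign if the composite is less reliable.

Var(sum) = 2 + 1.4 = 3.4; true-score variance = 1.55 + 1.4 = 2.95; composite reliability = 0.8676.
Mean component reliability = 0.7750.
Difference = 0.8676 − 0.7750 = 0.093.

0.093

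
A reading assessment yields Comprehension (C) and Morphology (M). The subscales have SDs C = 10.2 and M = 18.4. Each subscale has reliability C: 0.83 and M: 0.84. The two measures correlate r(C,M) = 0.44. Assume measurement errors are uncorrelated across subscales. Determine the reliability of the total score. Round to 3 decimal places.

0.882

Var(C+M) = 10.2² + 18.4² + 2·[10.2·18.4·0.44] = 442.6 + 165.158 = 607.758.
Because errors are independent across components, Cov(Tᵢ,Tⱼ) = Cov(Xᵢ,Xⱼ); the off-diagonal part of the true-score variance is the same as above.
True-score variance = [10.2²·0.83 + 18.4²·0.84] + 165.158 = 370.744 + 165.158 = 535.902.
Reliability = 535.902 / 607.758 = 0.882.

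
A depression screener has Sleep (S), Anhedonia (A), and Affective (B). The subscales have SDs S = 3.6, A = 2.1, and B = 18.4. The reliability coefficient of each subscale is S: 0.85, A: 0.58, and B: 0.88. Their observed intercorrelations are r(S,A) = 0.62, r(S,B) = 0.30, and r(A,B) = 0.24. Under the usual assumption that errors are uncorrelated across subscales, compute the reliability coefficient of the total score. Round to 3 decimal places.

0.895

Var(S+A+B) = 3.6² + 2.1² + 18.4² + 2·[3.6·2.1·0.62 + 3.6·18.4·0.30 + 2.1·18.4·0.24] = 355.93 + 67.6656 = 423.596.
Under uncorrelated errors the observed covariances equal the true-score covariances, so only the own-variance terms attenuate.
True-score variance = [3.6²·0.85 + 2.1²·0.58 + 18.4²·0.88] + 67.6656 = 311.507 + 67.6656 = 379.172.
Reliability = 379.172 / 423.596 = 0.895.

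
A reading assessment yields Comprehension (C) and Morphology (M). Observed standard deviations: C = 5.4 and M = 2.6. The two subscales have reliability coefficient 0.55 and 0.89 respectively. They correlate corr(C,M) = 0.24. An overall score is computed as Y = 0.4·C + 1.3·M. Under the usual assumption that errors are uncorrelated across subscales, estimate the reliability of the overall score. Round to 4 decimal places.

Var(Y) = 0.4²·5.4² + 1.3²·2.6² + 2·[0.52·5.4·2.6·0.24] = 16.09 + 3.50438 = 19.5944.
With uncorrelated errors the cross-covariances are all true-score covariance, so they carry over unchanged; only the diagonal terms shrink to ρᵢσᵢ².
True-score variance = [0.4²·5.4²·0.55 + 1.3²·2.6²·0.89] + 3.50438 = 12.7338 + 3.50438 = 16.2382.
Reliability = 16.2382 / 19.5944 = 0.8287.

0.8287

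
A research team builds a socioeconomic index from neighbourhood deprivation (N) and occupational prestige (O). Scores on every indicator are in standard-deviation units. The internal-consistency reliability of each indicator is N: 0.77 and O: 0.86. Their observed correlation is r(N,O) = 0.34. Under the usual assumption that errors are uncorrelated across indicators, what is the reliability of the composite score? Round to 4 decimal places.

0.8619

Var(N+O) = 2 + 2·[0.34] = 2 + 0.68 = 2.68.
Because errors are independent across components, Cov(Tᵢ,Tⱼ) = Cov(Xᵢ,Xⱼ); the off-diagonal part of the true-score variance is the same as above.
True-score variance = [0.77 + 0.86] + 0.68 = 1.63 + 0.68 = 2.31.
Reliability = 2.31 / 2.68 = 0.8619.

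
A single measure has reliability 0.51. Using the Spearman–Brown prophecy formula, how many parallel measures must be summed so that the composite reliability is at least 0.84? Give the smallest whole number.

6

k ≥ ρ*(1−ρ₁)/(ρ₁(1−ρ*)) = 0.84·0.49 / (0.51·0.16) = 5.044.
Smallest integer k = 6.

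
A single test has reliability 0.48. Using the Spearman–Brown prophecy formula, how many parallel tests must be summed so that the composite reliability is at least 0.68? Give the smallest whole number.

k ≥ ρ*(1−ρ₁)/(ρ₁(1−ρ*)) = 0.68·0.52 / (0.48·0.32) = 2.302.
Smallest integer k = 3.

3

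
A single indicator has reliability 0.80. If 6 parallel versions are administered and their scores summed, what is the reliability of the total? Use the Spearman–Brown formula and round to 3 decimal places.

ρ_k = kρ / (1 + (k−1)ρ) = 6·0.80 / (1 + 5·0.80) = 4.800 / 5.000 = 0.960.

0.960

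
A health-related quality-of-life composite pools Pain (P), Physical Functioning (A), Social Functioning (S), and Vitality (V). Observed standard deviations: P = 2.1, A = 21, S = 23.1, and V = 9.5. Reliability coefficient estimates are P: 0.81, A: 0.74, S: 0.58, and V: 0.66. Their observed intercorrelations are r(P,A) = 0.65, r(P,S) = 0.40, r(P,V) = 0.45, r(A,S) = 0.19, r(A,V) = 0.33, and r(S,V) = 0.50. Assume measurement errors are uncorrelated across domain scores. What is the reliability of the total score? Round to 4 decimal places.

0.7846

Var(P+A+S+V) = 2.1² + 21² + 23.1² + 9.5² + 2·[2.1·21·0.65 + 2.1·23.1·0.40 + 2.1·9.5·0.45 + 21·23.1·0.19 + 21·9.5·0.33 + 23.1·9.5·0.50] = 1069.27 + 649.551 = 1718.82.
Under uncorrelated errors the observed covariances equal the true-score covariances, so only the own-variance terms attenuate.
True-score variance = [2.1²·0.81 + 21²·0.74 + 23.1²·0.58 + 9.5²·0.66] + 649.551 = 698.971 + 649.551 = 1348.52.
Reliability = 1348.52 / 1718.82 = 0.7846.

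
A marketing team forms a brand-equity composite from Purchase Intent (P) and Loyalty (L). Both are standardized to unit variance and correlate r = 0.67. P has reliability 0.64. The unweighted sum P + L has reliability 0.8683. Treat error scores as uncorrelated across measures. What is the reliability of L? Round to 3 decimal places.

0.920

Var(P+L) = 2 + 2·0.67 = 3.340.
True-score variance = ρ_P + ρ_L + 2·0.67, so 0.8683 = (0.64 + ρ_L + 1.34) / 3.340.
ρ_L = 0.8683·3.340 − 0.64 − 1.34 = 0.920.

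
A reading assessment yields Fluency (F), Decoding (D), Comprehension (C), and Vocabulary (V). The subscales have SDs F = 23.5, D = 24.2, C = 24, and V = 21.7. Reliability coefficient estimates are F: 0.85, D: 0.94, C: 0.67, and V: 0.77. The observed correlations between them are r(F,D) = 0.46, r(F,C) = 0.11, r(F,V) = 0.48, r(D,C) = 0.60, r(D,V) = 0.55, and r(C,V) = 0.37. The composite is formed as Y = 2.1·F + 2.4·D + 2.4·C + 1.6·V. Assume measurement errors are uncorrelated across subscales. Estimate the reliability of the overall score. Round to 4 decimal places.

Var(Y) = 2.1²·23.5² + 2.4²·24.2² + 2.4²·24² + 1.6²·21.7² + 2·[5.04·23.5·24.2·0.46 + 5.04·23.5·24·0.11 + 3.36·23.5·21.7·0.48 + 5.76·24.2·24·0.60 + 3.84·24.2·21.7·0.55 + 3.84·24·21.7·0.37] = 10331.9 + 12619.8 = 22951.7.
Because errors are independent across components, Cov(Tᵢ,Tⱼ) = Cov(Xᵢ,Xⱼ); the off-diagonal part of the true-score variance is the same as above.
True-score variance = [2.1²·23.5²·0.85 + 2.4²·24.2²·0.94 + 2.4²·24²·0.67 + 1.6²·21.7²·0.77] + 12619.8 = 8392.12 + 12619.8 = 21011.9.
Reliability = 21011.9 / 22951.7 = 0.9155.

0.9155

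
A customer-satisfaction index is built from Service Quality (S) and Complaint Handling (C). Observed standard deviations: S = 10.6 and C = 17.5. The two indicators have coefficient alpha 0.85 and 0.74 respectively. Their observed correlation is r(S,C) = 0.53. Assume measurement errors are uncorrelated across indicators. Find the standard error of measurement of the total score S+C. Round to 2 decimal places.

Var(total) = 418.61 + 196.63 = 615.24.
True-score variance = 322.131 + 196.63 = 518.761, so reliability = 0.8432.
Error variance = 615.24 − 518.761 = 96.479; SEM = √96.479 = 9.82.

9.82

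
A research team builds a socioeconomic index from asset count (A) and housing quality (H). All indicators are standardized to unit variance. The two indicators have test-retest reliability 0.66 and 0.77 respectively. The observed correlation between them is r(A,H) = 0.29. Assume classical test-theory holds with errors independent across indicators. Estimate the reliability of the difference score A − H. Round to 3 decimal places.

0.599

Var(A−H) = 1 + 1 − 2·0.29 = 2 − 0.58 = 1.42.
With uncorrelated errors the cross-covariances are all true-score covariance, so they carry over unchanged; only the diagonal terms shrink to ρᵢσᵢ².
True-score variance = [0.66 + 0.77] − 0.58 = 1.43 − 0.58 = 0.85.
Reliability = 0.85 / 1.42 = 0.599.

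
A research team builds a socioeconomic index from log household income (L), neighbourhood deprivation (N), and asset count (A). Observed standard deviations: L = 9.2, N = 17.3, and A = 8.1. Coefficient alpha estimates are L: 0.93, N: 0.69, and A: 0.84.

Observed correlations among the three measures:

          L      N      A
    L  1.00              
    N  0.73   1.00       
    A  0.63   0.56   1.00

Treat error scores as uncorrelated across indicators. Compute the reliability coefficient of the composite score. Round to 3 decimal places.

0.883

Var(L+N+A) = 9.2² + 17.3² + 8.1² + 2·[9.2·17.3·0.73 + 9.2·8.1·0.63 + 17.3·8.1·0.56] = 449.54 + 483.214 = 932.754.
With uncorrelated errors the cross-covariances are all true-score covariance, so they carry over unchanged; only the diagonal terms shrink to ρᵢσᵢ².
True-score variance = [9.2²·0.93 + 17.3²·0.69 + 8.1²·0.84] + 483.214 = 340.338 + 483.214 = 823.552.
Reliability = 823.552 / 932.754 = 0.883.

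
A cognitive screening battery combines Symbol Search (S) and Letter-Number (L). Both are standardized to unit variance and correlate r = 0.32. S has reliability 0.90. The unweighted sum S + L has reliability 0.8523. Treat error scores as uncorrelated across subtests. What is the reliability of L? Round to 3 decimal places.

Var(S+L) = 2 + 2·0.32 = 2.640.
True-score variance = ρ_S + ρ_L + 2·0.32, so 0.8523 = (0.90 + ρ_L + 0.64) / 2.640.
ρ_L = 0.8523·2.640 − 0.90 − 0.64 = 0.710.

0.710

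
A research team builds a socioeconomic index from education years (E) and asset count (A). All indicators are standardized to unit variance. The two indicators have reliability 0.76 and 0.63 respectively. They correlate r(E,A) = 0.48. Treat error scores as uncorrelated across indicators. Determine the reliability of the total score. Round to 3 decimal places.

Var(E+A) = 2 + 2·[0.48] = 2 + 0.96 = 2.96.
With uncorrelated errors the cross-covariances are all true-score covariance, so they carry over unchanged; only the diagonal terms shrink to ρᵢσᵢ².
True-score variance = [0.76 + 0.63] + 0.96 = 1.39 + 0.96 = 2.35.
Reliability = 2.35 / 2.96 = 0.794.

0.794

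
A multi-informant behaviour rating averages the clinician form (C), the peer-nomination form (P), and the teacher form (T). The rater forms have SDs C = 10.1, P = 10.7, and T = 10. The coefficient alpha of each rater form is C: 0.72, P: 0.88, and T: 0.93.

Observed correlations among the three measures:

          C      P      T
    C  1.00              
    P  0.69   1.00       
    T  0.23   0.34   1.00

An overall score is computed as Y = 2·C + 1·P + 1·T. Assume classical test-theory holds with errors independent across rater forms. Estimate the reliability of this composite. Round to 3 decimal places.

0.876

Var(Y) = 2²·10.1² + 10.7² + 10² + 2·[2·10.1·10.7·0.69 + 2·10.1·10·0.23 + 10.7·10·0.34] = 622.53 + 463.953 = 1086.48.
Because errors are independent across components, Cov(Tᵢ,Tⱼ) = Cov(Xᵢ,Xⱼ); the off-diagonal part of the true-score variance is the same as above.
True-score variance = [2²·10.1²·0.72 + 10.7²·0.88 + 10²·0.93] + 463.953 = 487.54 + 463.953 = 951.493.
Reliability = 951.493 / 1086.48 = 0.876.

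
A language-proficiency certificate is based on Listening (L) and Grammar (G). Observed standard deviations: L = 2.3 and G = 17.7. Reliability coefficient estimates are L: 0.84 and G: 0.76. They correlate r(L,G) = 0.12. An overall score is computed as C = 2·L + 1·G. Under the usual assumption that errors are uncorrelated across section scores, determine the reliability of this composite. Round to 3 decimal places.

Var(C) = 2²·2.3² + 17.7² + 2·[2·2.3·17.7·0.12] = 334.45 + 19.5408 = 353.991.
Because errors are independent across components, Cov(Tᵢ,Tⱼ) = Cov(Xᵢ,Xⱼ); the off-diagonal part of the true-score variance is the same as above.
True-score variance = [2²·2.3²·0.84 + 17.7²·0.76] + 19.5408 = 255.875 + 19.5408 = 275.416.
Reliability = 275.416 / 353.991 = 0.778.

0.778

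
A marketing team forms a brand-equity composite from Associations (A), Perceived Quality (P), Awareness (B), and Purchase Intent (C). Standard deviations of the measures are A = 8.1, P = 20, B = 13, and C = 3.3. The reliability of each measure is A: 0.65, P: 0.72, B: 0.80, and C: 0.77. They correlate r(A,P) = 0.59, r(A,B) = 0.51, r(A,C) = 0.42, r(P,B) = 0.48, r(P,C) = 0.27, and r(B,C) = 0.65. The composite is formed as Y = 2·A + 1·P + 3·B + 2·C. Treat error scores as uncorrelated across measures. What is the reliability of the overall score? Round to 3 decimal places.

0.885

Var(Y) = 2²·8.1² + 20² + 3²·13² + 2²·3.3² + 2·[2·8.1·20·0.59 + 6·8.1·13·0.51 + 4·8.1·3.3·0.42 + 3·20·13·0.48 + 2·20·3.3·0.27 + 6·13·3.3·0.65] = 2227 + 2271.27 = 4498.27.
With uncorrelated errors the cross-covariances are all true-score covariance, so they carry over unchanged; only the diagonal terms shrink to ρᵢσᵢ².
True-score variance = [2²·8.1²·0.65 + 20²·0.72 + 3²·13²·0.80 + 2²·3.3²·0.77] + 2271.27 = 1708.93 + 2271.27 = 3980.2.
Reliability = 3980.2 / 4498.27 = 0.885.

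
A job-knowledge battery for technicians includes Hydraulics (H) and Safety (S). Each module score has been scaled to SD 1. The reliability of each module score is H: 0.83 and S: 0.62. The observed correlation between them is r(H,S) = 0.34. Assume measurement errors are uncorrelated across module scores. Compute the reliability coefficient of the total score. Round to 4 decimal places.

Var(H+S) = 2 + 2·[0.34] = 2 + 0.68 = 2.68.
Under uncorrelated errors the observed covariances equal the true-score covariances, so only the own-variance terms attenuate.
True-score variance = [0.83 + 0.62] + 0.68 = 1.45 + 0.68 = 2.13.
Reliability = 2.13 / 2.68 = 0.7948.

0.7948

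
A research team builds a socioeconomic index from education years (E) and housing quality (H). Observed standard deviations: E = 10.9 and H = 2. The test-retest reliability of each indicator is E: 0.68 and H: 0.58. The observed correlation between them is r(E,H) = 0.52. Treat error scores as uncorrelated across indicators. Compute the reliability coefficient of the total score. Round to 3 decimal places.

Var(E+H) = 10.9² + 2² + 2·[10.9·2·0.52] = 122.81 + 22.672 = 145.482.
With uncorrelated errors the cross-covariances are all true-score covariance, so they carry over unchanged; only the diagonal terms shrink to ρᵢσᵢ².
True-score variance = [10.9²·0.68 + 2²·0.58] + 22.672 = 83.1108 + 22.672 = 105.783.
Reliability = 105.783 / 145.482 = 0.727.

0.727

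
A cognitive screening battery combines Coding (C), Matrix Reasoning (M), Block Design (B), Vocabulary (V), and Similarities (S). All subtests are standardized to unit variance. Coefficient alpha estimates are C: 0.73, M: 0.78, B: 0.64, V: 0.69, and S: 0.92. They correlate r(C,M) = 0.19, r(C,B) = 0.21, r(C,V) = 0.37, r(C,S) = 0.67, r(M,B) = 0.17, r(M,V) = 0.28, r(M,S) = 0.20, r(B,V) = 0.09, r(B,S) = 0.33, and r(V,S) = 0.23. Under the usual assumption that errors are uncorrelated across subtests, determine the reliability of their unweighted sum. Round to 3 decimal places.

0.882

Var(C+M+B+V+S) = 5 + 2·[0.19 + 0.21 + 0.37 + 0.67 + 0.17 + 0.28 + 0.20 + 0.09 + 0.33 + 0.23] = 5 + 5.48 = 10.48.
Because errors are independent across components, Cov(Tᵢ,Tⱼ) = Cov(Xᵢ,Xⱼ); the off-diagonal part of the true-score variance is the same as above.
True-score variance = [0.73 + 0.78 + 0.64 + 0.69 + 0.92] + 5.48 = 3.76 + 5.48 = 9.24.
Reliability = 9.24 / 10.48 = 0.882.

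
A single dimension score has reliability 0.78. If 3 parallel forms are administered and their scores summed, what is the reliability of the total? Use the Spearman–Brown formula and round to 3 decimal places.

ρ_k = kρ / (1 + (k−1)ρ) = 3·0.78 / (1 + 2·0.78) = 2.340 / 2.560 = 0.914.

0.914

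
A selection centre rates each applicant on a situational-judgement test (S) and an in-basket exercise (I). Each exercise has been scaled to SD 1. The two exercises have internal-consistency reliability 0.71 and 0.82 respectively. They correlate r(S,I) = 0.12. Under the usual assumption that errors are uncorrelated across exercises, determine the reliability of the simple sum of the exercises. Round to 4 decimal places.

0.7902

Var(S+I) = 2 + 2·[0.12] = 2 + 0.24 = 2.24.
Because errors are independent across components, Cov(Tᵢ,Tⱼ) = Cov(Xᵢ,Xⱼ); the off-diagonal part of the true-score variance is the same as above.
True-score variance = [0.71 + 0.82] + 0.24 = 1.53 + 0.24 = 1.77.
Reliability = 1.77 / 2.24 = 0.7902.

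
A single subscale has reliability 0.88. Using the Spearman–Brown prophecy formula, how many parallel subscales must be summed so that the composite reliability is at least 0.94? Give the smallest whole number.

k ≥ ρ*(1−ρ₁)/(ρ₁(1−ρ*)) = 0.94·0.12 / (0.88·0.06) = 2.136.
Smallest integer k = 3.

3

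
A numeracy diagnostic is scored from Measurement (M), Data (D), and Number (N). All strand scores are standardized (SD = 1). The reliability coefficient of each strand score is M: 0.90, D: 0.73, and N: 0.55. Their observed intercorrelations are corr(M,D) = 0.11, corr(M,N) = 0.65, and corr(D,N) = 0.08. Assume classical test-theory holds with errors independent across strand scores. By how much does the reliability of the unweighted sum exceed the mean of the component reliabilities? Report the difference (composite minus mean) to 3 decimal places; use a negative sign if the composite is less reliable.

Var(sum) = 3 + 1.68 = 4.68; true-score variance = 2.18 + 1.68 = 3.86; composite reliability = 0.8248.
Mean component reliability = 0.7267.
Difference = 0.8248 − 0.7267 = 0.098.

0.098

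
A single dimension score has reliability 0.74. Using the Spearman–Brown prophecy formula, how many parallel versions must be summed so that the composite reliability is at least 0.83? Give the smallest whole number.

2

k ≥ ρ*(1−ρ₁)/(ρ₁(1−ρ*)) = 0.83·0.26 / (0.74·0.17) = 1.715.
Smallest integer k = 2.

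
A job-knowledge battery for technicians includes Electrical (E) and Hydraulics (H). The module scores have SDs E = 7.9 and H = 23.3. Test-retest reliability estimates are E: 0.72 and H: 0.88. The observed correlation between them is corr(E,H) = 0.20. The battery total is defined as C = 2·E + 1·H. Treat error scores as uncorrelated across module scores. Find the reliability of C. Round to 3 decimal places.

Var(C) = 2²·7.9² + 23.3² + 2·[2·7.9·23.3·0.20] = 792.53 + 147.256 = 939.786.
Because errors are independent across components, Cov(Tᵢ,Tⱼ) = Cov(Xᵢ,Xⱼ); the off-diagonal part of the true-score variance is the same as above.
True-score variance = [2²·7.9²·0.72 + 23.3²·0.88] + 147.256 = 657.484 + 147.256 = 804.74.
Reliability = 804.74 / 939.786 = 0.856.

0.856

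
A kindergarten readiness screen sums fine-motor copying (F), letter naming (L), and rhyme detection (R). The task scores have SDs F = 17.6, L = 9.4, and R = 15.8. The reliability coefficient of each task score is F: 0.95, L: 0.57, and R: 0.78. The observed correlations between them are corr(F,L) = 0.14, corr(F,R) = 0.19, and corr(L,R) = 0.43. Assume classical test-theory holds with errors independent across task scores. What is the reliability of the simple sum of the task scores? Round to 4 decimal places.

0.8831

Var(F+L+R) = 17.6² + 9.4² + 15.8² + 2·[17.6·9.4·0.14 + 17.6·15.8·0.19 + 9.4·15.8·0.43] = 647.76 + 279.721 = 927.481.
Under uncorrelated errors the observed covariances equal the true-score covariances, so only the own-variance terms attenuate.
True-score variance = [17.6²·0.95 + 9.4²·0.57 + 15.8²·0.78] + 279.721 = 539.356 + 279.721 = 819.077.
Reliability = 819.077 / 927.481 = 0.8831.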